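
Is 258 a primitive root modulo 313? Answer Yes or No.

Yes

φ(313) = 313 − 1 = 312 = 2^3 · 3 · 13.
An element g generates (Z/313Z)^× iff g^(312/q) ≢ 1 (mod 313) for each prime q ∈ {2, 3, 13}.
258^156 ≡ 312 (mod 313)  [q = 2: ≢ 1 ✓]
258^104 ≡ 214 (mod 313)  [q = 3: ≢ 1 ✓]
258^24 ≡ 113 (mod 313)  [q = 13: ≢ 1 ✓]
Every test exponent gives a nontrivial residue, hence 258 generates the full group.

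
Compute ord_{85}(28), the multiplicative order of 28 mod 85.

16

ord(28) | φ(85) = φ(5·17) = (5−1)·(17−1) = 4·16 = 64 = 2^6.
Divisors of 64: 1, 2, 4, 8, 16, 32, 64.
Evaluate successive powers at the divisors of 64:
28^1 ≡ 28 (mod 85)
28^2 ≡ 19 (mod 85)
28^4 ≡ 21 (mod 85)
28^8 ≡ 16 (mod 85)
28^16 ≡ 1 (mod 85) ✓
Therefore the multiplicative order of 28 modulo 85 is 16.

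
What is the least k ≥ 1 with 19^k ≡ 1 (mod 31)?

By Lagrange's theorem, ord_31(19) divides φ(31) = 31 − 1 = 30 = 2 · 3 · 5.
Divisors of 30: 1, 2, 3, 5, 6, 10, 15, 30.
Evaluate successive powers at the divisors of 30:
19^1 ≡ 19
19^2 ≡ 20
19^3 ≡ 8
19^5 ≡ 5
19^6 ≡ 2
19^10 ≡ 25
19^15 ≡ 1
Therefore the multiplicative order of 19 modulo 31 is 15.

15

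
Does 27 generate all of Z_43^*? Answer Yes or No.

φ(43) = 43 − 1 = 42 = 2 · 3 · 7.
It suffices to check that the order of 27 is not a proper divisor of 42: compute 27^(42/q) for q ∈ {2, 3, 7}.
27^21 ≡ 42 (mod 43)  [q = 2: ≢ 1 ✓]
27^14 ≡ 1 (mod 43)  [q = 3: ≡ 1 ✗]
27^6 ≡ 35 (mod 43)  [q = 7: ≢ 1 ✓]
The check at q = 3 fails, so 27 generates a proper subgroup.

No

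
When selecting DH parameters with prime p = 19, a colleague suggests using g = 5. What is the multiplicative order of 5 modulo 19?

Since 5 ∈ (Z/19Z)^×, its order divides φ(19) = 19 − 1 = 18 = 2 · 3^2.
Divisors of 18: 1, 2, 3, 6, 9, 18.
Test each divisor d:
5^1 ≡ 5
5^2 ≡ 6
5^3 ≡ 11
5^6 ≡ 7
5^9 ≡ 1
Therefore the multiplicative order of 5 modulo 19 is 9.

9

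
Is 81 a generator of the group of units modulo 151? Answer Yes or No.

No

φ(151) = 151 − 1 = 150 = 2 · 3 · 5^2.
It suffices to check that the order of 81 is not a proper divisor of 150: compute 81^(150/q) for q ∈ {2, 3, 5}.
81^75 ≡ 1 (mod 151)  [q = 2: ≡ 1 ✗]
81^50 ≡ 1 (mod 151)  [q = 3: ≡ 1 ✗]
81^30 ≡ 64 (mod 151)  [q = 5: ≢ 1 ✓]
The check at q = 2 fails, so 81 generates a proper subgroup.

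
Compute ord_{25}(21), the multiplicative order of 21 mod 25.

5

By Lagrange's theorem, ord_25(21) divides φ(25) = φ(5^2) = 5·(5−1) = 20 = 2^2 · 5.
Divisors of 20: 1, 2, 4, 5, 10, 20.
Evaluate successive powers at the divisors of 20:
21^1 ≡ 21 (mod 25)
21^2 ≡ 16 (mod 25)
21^4 ≡ 6 (mod 25)
21^5 ≡ 1 (mod 25) ✓
The smallest such exponent is 5, so the order of 21 is 5.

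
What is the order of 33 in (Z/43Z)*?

Since 33 ∈ (Z/43Z)^×, its order divides φ(43) = 43 − 1 = 42 = 2 · 3 · 7.
Divisors of 42: 1, 2, 3, 6, 7, 14, 21, 42.
Evaluate successive powers at the divisors of 42:
33^1 ≡ 33 (mod 43)
33^2 ≡ 14 (mod 43)
33^3 ≡ 32 (mod 43)
33^6 ≡ 35 (mod 43)
33^7 ≡ 37 (mod 43)
33^14 ≡ 36 (mod 43)
33^21 ≡ 42 (mod 43)
33^42 ≡ 1 (mod 43) ✓
The smallest such exponent is 42, so the order of 33 is 42.

42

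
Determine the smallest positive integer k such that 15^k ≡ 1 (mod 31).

10

The order of 15 must divide φ(31) = 31 − 1 = 30 = 2 · 3 · 5.
Divisors of 30: 1, 2, 3, 5, 6, 10, 15, 30.
Evaluate successive powers at the divisors of 30:
15^1 ≡ 15 (mod 31)
15^2 ≡ 8 (mod 31)
15^3 ≡ 27 (mod 31)
15^5 ≡ 30 (mod 31)
15^6 ≡ 16 (mod 31)
15^10 ≡ 1 (mod 31) ✓
Hence ord(15) = 10.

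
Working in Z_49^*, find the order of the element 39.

By Lagrange's theorem, ord_49(39) divides φ(49) = φ(7^2) = 7·(7−1) = 42 = 2 · 3 · 7.
Divisors of 42: 1, 2, 3, 6, 7, 14, 21, 42.
Check 39^d mod 49 for each divisor in increasing order:
39^1 ≡ 39
39^2 ≡ 2
39^3 ≡ 29
39^6 ≡ 8
39^7 ≡ 18
39^14 ≡ 30
39^21 ≡ 1
So ord_49(39) = 21.

21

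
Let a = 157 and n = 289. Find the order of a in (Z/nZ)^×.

ord(157) | φ(289) = φ(17^2) = 17·(17−1) = 272 = 2^4 · 17.
Divisors of 272: 1, 2, 4, 8, 16, 17, 34, 68, 136, 272.
Compute 157^d (mod 289) for the divisors d until we hit 1:
157^1 ≡ 157
157^2 ≡ 84
157^4 ≡ 120
157^8 ≡ 239
157^16 ≡ 188
157^17 ≡ 38
157^34 ≡ 288
157^68 ≡ 1
Hence ord(157) = 68.

68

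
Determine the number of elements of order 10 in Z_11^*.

4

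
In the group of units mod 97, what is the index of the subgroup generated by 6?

By Lagrange's theorem, ord_97(6) divides φ(97) = 97 − 1 = 96 = 2^5 · 3.
Divisors of 96: 1, 2, 3, 4, 6, 8, 12, 16, 24, 32, 48, 96.
Evaluate successive powers at the divisors of 96:
6^1 ≡ 6 (mod 97)
6^2 ≡ 36 (mod 97)
6^3 ≡ 22 (mod 97)
6^4 ≡ 35 (mod 97)
6^6 ≡ 96 (mod 97)
6^8 ≡ 61 (mod 97)
6^12 ≡ 1 (mod 97) ✓
So ord_97(6) = 12, hence |⟨6⟩| = 12.
Index = |(Z/97Z)^×| / |⟨6⟩| = 96 / 12 = 8.

8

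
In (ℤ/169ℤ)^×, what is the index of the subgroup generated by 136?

1

The order of 136 must divide φ(169) = φ(13^2) = 13·(13−1) = 156 = 2^2 · 3 · 13.
Divisors of 156: 1, 2, 3, 4, 6, 12, 13, 26, 39, 52, 78, 156.
Check 136^d mod 169 for each divisor in increasing order:
136^1 ≡ 136 (mod 169)
136^2 ≡ 75 (mod 169)
136^3 ≡ 60 (mod 169)
136^4 ≡ 48 (mod 169)
136^6 ≡ 51 (mod 169)
136^12 ≡ 66 (mod 169)
136^13 ≡ 19 (mod 169)
136^26 ≡ 23 (mod 169)
136^39 ≡ 99 (mod 169)
136^52 ≡ 22 (mod 169)
136^78 ≡ 168 (mod 169)
136^156 ≡ 1 (mod 169) ✓
So ord_169(136) = 156, hence |⟨136⟩| = 156.
The index is φ(169) / ord(136) = 156 / 156 = 1.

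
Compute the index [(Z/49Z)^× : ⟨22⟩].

Since 22 ∈ (Z/49Z)^×, its order divides φ(49) = φ(7^2) = 7·(7−1) = 42 = 2 · 3 · 7.
Divisors of 42: 1, 2, 3, 6, 7, 14, 21, 42.
Evaluate successive powers at the divisors of 42:
22^1 ≡ 22 (mod 49)
22^2 ≡ 43 (mod 49)
22^3 ≡ 15 (mod 49)
22^6 ≡ 29 (mod 49)
22^7 ≡ 1 (mod 49) ✓
The order of 22 is 7, so the subgroup it generates has 7 elements.
Index = |(Z/49Z)^×| / |⟨22⟩| = 42 / 7 = 6.

6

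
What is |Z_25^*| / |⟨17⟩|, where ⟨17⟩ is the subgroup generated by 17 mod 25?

Since 17 ∈ (Z/25Z)^×, its order divides φ(25) = φ(5^2) = 5·(5−1) = 20 = 2^2 · 5.
Divisors of 20: 1, 2, 4, 5, 10, 20.
Test each divisor d:
17^1 ≡ 17 (mod 25)
17^2 ≡ 14 (mod 25)
17^4 ≡ 21 (mod 25)
17^5 ≡ 7 (mod 25)
17^10 ≡ 24 (mod 25)
17^20 ≡ 1 (mod 25) ✓
So ord_25(17) = 20, hence |⟨17⟩| = 20.
The index is φ(25) / ord(17) = 20 / 20 = 1.

1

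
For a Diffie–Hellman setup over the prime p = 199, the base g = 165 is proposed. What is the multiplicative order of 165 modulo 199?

99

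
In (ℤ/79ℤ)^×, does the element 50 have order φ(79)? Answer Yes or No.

No

φ(79) = 79 − 1 = 78 = 2 · 3 · 13.
It suffices to check that the order of 50 is not a proper divisor of 78: compute 50^(78/q) for q ∈ {2, 3, 13}.
50^39 ≡ 1 (mod 79)  [q = 2: ≡ 1 ✗]
50^26 ≡ 55 (mod 79)  [q = 3: ≢ 1 ✓]
50^6 ≡ 10 (mod 79)  [q = 13: ≢ 1 ✓]
50^39 ≡ 1 shows ord(50) | 39, strictly less than φ(79); not a primitive root.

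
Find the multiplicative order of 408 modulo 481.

ord(408) | φ(481) = φ(13·37) = (13−1)·(37−1) = 12·36 = 432 = 2^4 · 3^3.
Divisors of 432: 1, 2, 3, 4, 6, 8, 9, 12, 16, 18, 24, 27, 36, 48, 54, 72, 108, 144, 216, 432.
Evaluate successive powers at the divisors of 432:
408^1 ≡ 408 (mod 481)
408^2 ≡ 38 (mod 481)
408^3 ≡ 112 (mod 481)
408^4 ≡ 1 (mod 481) ✓
Therefore the multiplicative order of 408 modulo 481 is 4.

4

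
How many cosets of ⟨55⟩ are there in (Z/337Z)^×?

ord(55) | φ(337) = 337 − 1 = 336 = 2^4 · 3 · 7.
Divisors of 336: 1, 2, 3, 4, 6, 7, 8, 12, 14, 16, 21, 24, 28, 42, 48, 56, 84, 112, 168, 336.
Evaluate successive powers at the divisors of 336:
55^1 ≡ 55 (mod 337)
55^2 ≡ 329 (mod 337)
55^3 ≡ 234 (mod 337)
55^4 ≡ 64 (mod 337)
55^6 ≡ 162 (mod 337)
55^7 ≡ 148 (mod 337)
55^8 ≡ 52 (mod 337)
55^12 ≡ 295 (mod 337)
55^14 ≡ 336 (mod 337)
55^16 ≡ 8 (mod 337)
55^21 ≡ 189 (mod 337)
55^24 ≡ 79 (mod 337)
55^28 ≡ 1 (mod 337) ✓
So ord_337(55) = 28, hence |⟨55⟩| = 28.
The index is φ(337) / ord(55) = 336 / 28 = 12.

12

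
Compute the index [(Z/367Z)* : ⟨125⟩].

By Lagrange's theorem, ord_367(125) divides φ(367) = 367 − 1 = 366 = 2 · 3 · 61.
Divisors of 366: 1, 2, 3, 6, 61, 122, 183, 366.
Check 125^d mod 367 for each divisor in increasing order:
125^1 ≡ 125 (mod 367)
125^2 ≡ 211 (mod 367)
125^3 ≡ 318 (mod 367)
125^6 ≡ 199 (mod 367)
125^61 ≡ 366 (mod 367)
125^122 ≡ 1 (mod 367) ✓
The order of 125 is 122, so the subgroup it generates has 122 elements.
[(Z/367Z)^× : ⟨125⟩] = 366/122 = 3.

3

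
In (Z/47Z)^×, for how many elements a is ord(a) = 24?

0

φ(47) = 47 − 1 = 46 = 2 · 23.
In a cyclic group of order 46, there are φ(d) elements of order d for each divisor d of 46, and zero for non-divisors.
Since 24 ∤ 46, the count is 0.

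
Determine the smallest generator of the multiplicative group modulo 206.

5

φ(206) = φ(2)·φ(103) = 1·102 = 102 = 2 · 3 · 17.
Test candidates g = 2, 3, … against the prime factors q ∈ {2, 3, 17} of φ(206): g is a generator iff g^(102/q) ≢ 1 for every such q.
g = 2: gcd(2, 206) = 2 > 1, not a unit — skip.
g = 3: 3^51 ≡ 205; 3^34 ≡ 1 — hits 1, so not a primitive root.
g = 4: gcd(4, 206) = 2 > 1, not a unit — skip.
g = 5: 5^51 ≡ 205; 5^34 ≡ 159; 5^6 ≡ 175 — none is 1, so 5 is a primitive root.
Hence the least primitive root of 206 is 5.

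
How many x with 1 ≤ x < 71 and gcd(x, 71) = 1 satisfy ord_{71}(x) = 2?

1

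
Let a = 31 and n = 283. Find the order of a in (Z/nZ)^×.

By Lagrange's theorem, ord_283(31) divides φ(283) = 283 − 1 = 282 = 2 · 3 · 47.
Divisors of 282: 1, 2, 3, 6, 47, 94, 141, 282.
Evaluate successive powers at the divisors of 282:
31^1 ≡ 31 (mod 283)
31^2 ≡ 112 (mod 283)
31^3 ≡ 76 (mod 283)
31^6 ≡ 116 (mod 283)
31^47 ≡ 239 (mod 283)
31^94 ≡ 238 (mod 283)
31^141 ≡ 282 (mod 283)
31^282 ≡ 1 (mod 283) ✓
Therefore the multiplicative order of 31 modulo 283 is 282.

282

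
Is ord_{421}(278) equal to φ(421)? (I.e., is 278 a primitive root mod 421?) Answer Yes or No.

φ(421) = 421 − 1 = 420 = 2^2 · 3 · 5 · 7.
278 is a primitive root mod 421 iff 278^(φ(421)/q) ≢ 1 for every prime q | φ(421), i.e. q ∈ {2, 3, 5, 7}.
278^210 ≡ 420 (mod 421)  [q = 2: ≢ 1 ✓]
278^140 ≡ 400 (mod 421)  [q = 3: ≢ 1 ✓]
278^84 ≡ 252 (mod 421)  [q = 5: ≢ 1 ✓]
278^60 ≡ 247 (mod 421)  [q = 7: ≢ 1 ✓]
Every test exponent gives a nontrivial residue, hence 278 generates the full group.

Yes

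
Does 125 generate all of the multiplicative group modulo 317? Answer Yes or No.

φ(317) = 317 − 1 = 316 = 2^2 · 79.
125 is a primitive root mod 317 iff 125^(φ(317)/q) ≢ 1 for every prime q | φ(317), i.e. q ∈ {2, 79}.
125^158 ≡ 316 (mod 317)  [q = 2: ≢ 1 ✓]
125^4 ≡ 222 (mod 317)  [q = 79: ≢ 1 ✓]
None equal 1, so ord_317(125) = 316: 125 is a primitive root.

Yes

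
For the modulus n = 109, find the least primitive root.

6

φ(109) = 109 − 1 = 108 = 2^2 · 3^3.
Test candidates g = 2, 3, … against the prime factors q ∈ {2, 3} of φ(109): g is a generator iff g^(108/q) ≢ 1 for every such q.
g = 2: 2^54 ≡ 108; 2^36 ≡ 1 — hits 1, so not a primitive root.
g = 3: 3^54 ≡ 1 — hits 1, so not a primitive root.
g = 4: 4^54 ≡ 1 — hits 1, so not a primitive root.
g = 5: 5^54 ≡ 1 — hits 1, so not a primitive root.
g = 6: 6^54 ≡ 108; 6^36 ≡ 63 — none is 1, so 6 is a primitive root.
So 6 is the smallest generator of (Z/109Z)^×.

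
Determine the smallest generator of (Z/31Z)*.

φ(31) = 31 − 1 = 30 = 2 · 3 · 5.
g is a primitive root iff g^(30/q) ≢ 1 (mod 31) for each prime q ∈ {2, 3, 5}.
g = 2: 2^15 ≡ 1 — hits 1, so not a primitive root.
g = 3: 3^15 ≡ 30; 3^10 ≡ 25; 3^6 ≡ 16 — none is 1, so 3 is a primitive root.
The smallest primitive root modulo 31 is 3.

3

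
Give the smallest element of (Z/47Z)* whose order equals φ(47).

φ(47) = 47 − 1 = 46 = 2 · 23.
Test candidates g = 2, 3, … against the prime factors q ∈ {2, 23} of φ(47): g is a generator iff g^(46/q) ≢ 1 for every such q.
g = 2: 2^23 ≡ 1 — hits 1, so not a primitive root.
g = 3: 3^23 ≡ 1 — hits 1, so not a primitive root.
g = 4: 4^23 ≡ 1 — hits 1, so not a primitive root.
g = 5: 5^23 ≡ 46; 5^2 ≡ 25 — none is 1, so 5 is a primitive root.
So 5 is the smallest generator of (Z/47Z)^×.

5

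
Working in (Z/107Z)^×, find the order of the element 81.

53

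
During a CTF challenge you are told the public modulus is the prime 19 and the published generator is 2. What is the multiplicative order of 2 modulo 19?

18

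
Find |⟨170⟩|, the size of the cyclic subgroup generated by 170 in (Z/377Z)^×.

7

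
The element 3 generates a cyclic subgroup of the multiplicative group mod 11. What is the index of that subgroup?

2

ord(3) | φ(11) = 11 − 1 = 10 = 2 · 5.
Divisors of 10: 1, 2, 5, 10.
Check 3^d mod 11 for each divisor in increasing order:
3^1 ≡ 3 (mod 11)
3^2 ≡ 9 (mod 11)
3^5 ≡ 1 (mod 11) ✓
So ord_11(3) = 5, hence |⟨3⟩| = 5.
[(Z/11Z)^× : ⟨3⟩] = 10/5 = 2.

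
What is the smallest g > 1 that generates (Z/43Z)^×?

φ(43) = 43 − 1 = 42 = 2 · 3 · 7.
Test candidates g = 2, 3, … against the prime factors q ∈ {2, 3, 7} of φ(43): g is a generator iff g^(42/q) ≢ 1 for every such q.
g = 2: 2^21 ≡ 42; 2^14 ≡ 1 — hits 1, so not a primitive root.
g = 3: 3^21 ≡ 42; 3^14 ≡ 36; 3^6 ≡ 41 — none is 1, so 3 is a primitive root.
Hence the least primitive root of 43 is 3.

3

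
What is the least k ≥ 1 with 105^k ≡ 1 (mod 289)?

272

Since 105 ∈ (Z/289Z)^×, its order divides φ(289) = φ(17^2) = 17·(17−1) = 272 = 2^4 · 17.
Divisors of 272: 1, 2, 4, 8, 16, 17, 34, 68, 136, 272.
Check 105^d mod 289 for each divisor in increasing order:
105^1 ≡ 105 (mod 289)
105^2 ≡ 43 (mod 289)
105^4 ≡ 115 (mod 289)
105^8 ≡ 220 (mod 289)
105^16 ≡ 137 (mod 289)
105^17 ≡ 224 (mod 289)
105^34 ≡ 179 (mod 289)
105^68 ≡ 251 (mod 289)
105^136 ≡ 288 (mod 289)
105^272 ≡ 1 (mod 289) ✓
Therefore the multiplicative order of 105 modulo 289 is 272.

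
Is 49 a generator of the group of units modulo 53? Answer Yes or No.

No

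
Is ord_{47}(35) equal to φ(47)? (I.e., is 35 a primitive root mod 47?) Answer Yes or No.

φ(47) = 47 − 1 = 46 = 2 · 23.
It suffices to check that the order of 35 is not a proper divisor of 46: compute 35^(46/q) for q ∈ {2, 23}.
35^23 ≡ 46 (mod 47)  [q = 2: ≢ 1 ✓]
35^2 ≡ 3 (mod 47)  [q = 23: ≢ 1 ✓]
All checks pass, so 35 has order 46 and is a primitive root modulo 47.

Yes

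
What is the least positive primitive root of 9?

2

φ(9) = φ(3^2) = 3·(3−1) = 6 = 2 · 3.
g is a primitive root iff g^(6/q) ≢ 1 (mod 9) for each prime q ∈ {2, 3}.
g = 2: 2^3 ≡ 8; 2^2 ≡ 4 — none is 1, so 2 is a primitive root.
Hence the least primitive root of 9 is 2.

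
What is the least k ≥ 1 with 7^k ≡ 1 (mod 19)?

Since 7 ∈ (Z/19Z)^×, its order divides φ(19) = 19 − 1 = 18 = 2 · 3^2.
Divisors of 18: 1, 2, 3, 6, 9, 18.
Test each divisor d:
7^1 ≡ 7
7^2 ≡ 11
7^3 ≡ 1
Therefore the multiplicative order of 7 modulo 19 is 3.

3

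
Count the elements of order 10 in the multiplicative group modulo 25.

4

φ(25) = φ(5^2) = 5·(5−1) = 20 = 2^2 · 5.
(Z/25Z)^× is cyclic (|G| = 20); a cyclic group of order m has exactly φ(d) elements of each order d | m, and none otherwise.
10 = 2 · 5 divides 20, and φ(10) = 4.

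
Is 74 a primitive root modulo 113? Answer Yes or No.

Yes

φ(113) = 113 − 1 = 112 = 2^4 · 7.
74 is a primitive root mod 113 iff 74^(φ(113)/q) ≢ 1 for every prime q | φ(113), i.e. q ∈ {2, 7}.
74^56 ≡ 112 (mod 113)  [q = 2: ≢ 1 ✓]
74^16 ≡ 28 (mod 113)  [q = 7: ≢ 1 ✓]
Every test exponent gives a nontrivial residue, hence 74 generates the full group.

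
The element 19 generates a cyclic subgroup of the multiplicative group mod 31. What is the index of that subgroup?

2

By Lagrange's theorem, ord_31(19) divides φ(31) = 31 − 1 = 30 = 2 · 3 · 5.
Divisors of 30: 1, 2, 3, 5, 6, 10, 15, 30.
Check 19^d mod 31 for each divisor in increasing order:
19^1 ≡ 19 (mod 31)
19^2 ≡ 20 (mod 31)
19^3 ≡ 8 (mod 31)
19^5 ≡ 5 (mod 31)
19^6 ≡ 2 (mod 31)
19^10 ≡ 25 (mod 31)
19^15 ≡ 1 (mod 31) ✓
So ord_31(19) = 15, hence |⟨19⟩| = 15.
Index = |(Z/31Z)^×| / |⟨19⟩| = 30 / 15 = 2.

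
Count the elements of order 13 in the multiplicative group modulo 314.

12

φ(314) = φ(2)·φ(157) = 1·156 = 156 = 2^2 · 3 · 13.
(Z/314Z)^× is cyclic (|G| = 156); a cyclic group of order m has exactly φ(d) elements of each order d | m, and none otherwise.
13 | 156, and φ(13) = 13 − 1 = 12.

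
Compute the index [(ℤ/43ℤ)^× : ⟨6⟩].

Since 6 ∈ (Z/43Z)^×, its order divides φ(43) = 43 − 1 = 42 = 2 · 3 · 7.
Divisors of 42: 1, 2, 3, 6, 7, 14, 21, 42.
Evaluate successive powers at the divisors of 42:
6^1 ≡ 6 (mod 43)
6^2 ≡ 36 (mod 43)
6^3 ≡ 1 (mod 43) ✓
So ord_43(6) = 3, hence |⟨6⟩| = 3.
[(Z/43Z)^× : ⟨6⟩] = 42/3 = 14.

14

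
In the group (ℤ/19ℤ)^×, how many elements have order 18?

6

φ(19) = 19 − 1 = 18 = 2 · 3^2.
(Z/19Z)^× is cyclic (|G| = 18); a cyclic group of order m has exactly φ(d) elements of each order d | m, and none otherwise.
18 = 2 · 3^2 divides 18, and φ(18) = 6.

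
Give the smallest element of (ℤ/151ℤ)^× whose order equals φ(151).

6

φ(151) = 151 − 1 = 150 = 2 · 3 · 5^2.
g is a primitive root iff g^(150/q) ≢ 1 (mod 151) for each prime q ∈ {2, 3, 5}.
g = 2: 2^75 ≡ 1 — hits 1, so not a primitive root.
g = 3: 3^75 ≡ 150; 3^50 ≡ 1 — hits 1, so not a primitive root.
g = 4: 4^75 ≡ 1 — hits 1, so not a primitive root.
g = 5: 5^75 ≡ 1 — hits 1, so not a primitive root.
g = 6: 6^75 ≡ 150; 6^50 ≡ 32; 6^30 ≡ 59 — none is 1, so 6 is a primitive root.
So 6 is the smallest generator of (Z/151Z)^×.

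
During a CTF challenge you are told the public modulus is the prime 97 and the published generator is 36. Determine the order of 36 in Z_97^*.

6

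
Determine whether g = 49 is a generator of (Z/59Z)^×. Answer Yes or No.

No

φ(59) = 59 − 1 = 58 = 2 · 29.
Test 49^(58/q) mod 59 for each prime factor q of 58:
49^29 ≡ 1 (mod 59)  [q = 2: ≡ 1 ✗]
49^2 ≡ 41 (mod 59)  [q = 29: ≢ 1 ✓]
The check at q = 2 fails, so 49 generates a proper subgroup.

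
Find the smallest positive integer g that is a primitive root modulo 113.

φ(113) = 113 − 1 = 112 = 2^4 · 7.
Test candidates g = 2, 3, … against the prime factors q ∈ {2, 7} of φ(113): g is a generator iff g^(112/q) ≢ 1 for every such q.
g = 2: 2^56 ≡ 1 — hits 1, so not a primitive root.
g = 3: 3^56 ≡ 112; 3^16 ≡ 49 — none is 1, so 3 is a primitive root.
Hence the least primitive root of 113 is 3.

3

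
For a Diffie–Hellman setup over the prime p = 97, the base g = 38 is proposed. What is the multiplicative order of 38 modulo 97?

96

By Lagrange's theorem, ord_97(38) divides φ(97) = 97 − 1 = 96 = 2^5 · 3.
Divisors of 96: 1, 2, 3, 4, 6, 8, 12, 16, 24, 32, 48, 96.
Test each divisor d:
38^1 ≡ 38 (mod 97)
38^2 ≡ 86 (mod 97)
38^3 ≡ 67 (mod 97)
38^4 ≡ 24 (mod 97)
38^6 ≡ 27 (mod 97)
38^8 ≡ 91 (mod 97)
38^12 ≡ 50 (mod 97)
38^16 ≡ 36 (mod 97)
38^24 ≡ 75 (mod 97)
38^32 ≡ 35 (mod 97)
38^48 ≡ 96 (mod 97)
38^96 ≡ 1 (mod 97) ✓
Therefore the multiplicative order of 38 modulo 97 is 96.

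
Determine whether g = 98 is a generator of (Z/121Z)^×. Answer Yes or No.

φ(121) = φ(11^2) = 11·(11−1) = 110 = 2 · 5 · 11.
An element g generates (Z/121Z)^× iff g^(110/q) ≢ 1 (mod 121) for each prime q ∈ {2, 5, 11}.
98^55 ≡ 120 (mod 121)  [q = 2: ≢ 1 ✓]
98^22 ≡ 1 (mod 121)  [q = 5: ≡ 1 ✗]
98^10 ≡ 100 (mod 121)  [q = 11: ≢ 1 ✓]
98^22 ≡ 1 shows ord(98) | 22, strictly less than φ(121); not a primitive root.

No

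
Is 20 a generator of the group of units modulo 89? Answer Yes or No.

No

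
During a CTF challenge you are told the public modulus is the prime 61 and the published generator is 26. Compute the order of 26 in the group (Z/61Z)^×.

By Lagrange's theorem, ord_61(26) divides φ(61) = 61 − 1 = 60 = 2^2 · 3 · 5.
Divisors of 60: 1, 2, 3, 4, 5, 6, 10, 12, 15, 20, 30, 60.
Test each divisor d:
26^1 ≡ 26 (mod 61)
26^2 ≡ 5 (mod 61)
26^3 ≡ 8 (mod 61)
26^4 ≡ 25 (mod 61)
26^5 ≡ 40 (mod 61)
26^6 ≡ 3 (mod 61)
26^10 ≡ 14 (mod 61)
26^12 ≡ 9 (mod 61)
26^15 ≡ 11 (mod 61)
26^20 ≡ 13 (mod 61)
26^30 ≡ 60 (mod 61)
26^60 ≡ 1 (mod 61) ✓
Hence ord(26) = 60.

60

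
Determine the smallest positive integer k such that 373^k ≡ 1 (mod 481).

18

ord(373) | φ(481) = φ(13·37) = (13−1)·(37−1) = 12·36 = 432 = 2^4 · 3^3.
Divisors of 432: 1, 2, 3, 4, 6, 8, 9, 12, 16, 18, 24, 27, 36, 48, 54, 72, 108, 144, 216, 432.
Compute 373^d (mod 481) for the divisors d until we hit 1:
373^1 ≡ 373 (mod 481)
373^2 ≡ 120 (mod 481)
373^3 ≡ 27 (mod 481)
373^4 ≡ 451 (mod 481)
373^6 ≡ 248 (mod 481)
373^8 ≡ 419 (mod 481)
373^9 ≡ 443 (mod 481)
373^12 ≡ 417 (mod 481)
373^16 ≡ 477 (mod 481)
373^18 ≡ 1 (mod 481) ✓
Hence ord(373) = 18.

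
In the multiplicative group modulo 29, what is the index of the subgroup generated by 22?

2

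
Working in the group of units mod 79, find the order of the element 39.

By Lagrange's theorem, ord_79(39) divides φ(79) = 79 − 1 = 78 = 2 · 3 · 13.
Divisors of 78: 1, 2, 3, 6, 13, 26, 39, 78.
Evaluate successive powers at the divisors of 78:
39^1 ≡ 39 (mod 79)
39^2 ≡ 20 (mod 79)
39^3 ≡ 69 (mod 79)
39^6 ≡ 21 (mod 79)
39^13 ≡ 56 (mod 79)
39^26 ≡ 55 (mod 79)
39^39 ≡ 78 (mod 79)
39^78 ≡ 1 (mod 79) ✓
So ord_79(39) = 78.

78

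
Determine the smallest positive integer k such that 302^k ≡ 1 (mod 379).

126

ord(302) | φ(379) = 379 − 1 = 378 = 2 · 3^3 · 7.
Divisors of 378: 1, 2, 3, 6, 7, 9, 14, 18, 21, 27, 42, 54, 63, 126, 189, 378.
Test each divisor d:
302^1 ≡ 302 (mod 379)
302^2 ≡ 244 (mod 379)
302^3 ≡ 162 (mod 379)
302^6 ≡ 93 (mod 379)
302^7 ≡ 40 (mod 379)
302^9 ≡ 285 (mod 379)
302^14 ≡ 84 (mod 379)
302^18 ≡ 119 (mod 379)
302^21 ≡ 328 (mod 379)
302^27 ≡ 184 (mod 379)
302^42 ≡ 327 (mod 379)
302^54 ≡ 125 (mod 379)
302^63 ≡ 378 (mod 379)
302^126 ≡ 1 (mod 379) ✓
The smallest such exponent is 126, so the order of 302 is 126.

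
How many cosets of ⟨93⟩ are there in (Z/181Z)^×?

5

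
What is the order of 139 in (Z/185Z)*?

18

The order of 139 must divide φ(185) = φ(5·37) = (5−1)·(37−1) = 4·36 = 144 = 2^4 · 3^2.
Divisors of 144: 1, 2, 3, 4, 6, 8, 9, 12, 16, 18, 24, 36, 48, 72, 144.
Compute 139^d (mod 185) for the divisors d until we hit 1:
139^1 ≡ 139 (mod 185)
139^2 ≡ 81 (mod 185)
139^3 ≡ 159 (mod 185)
139^4 ≡ 86 (mod 185)
139^6 ≡ 121 (mod 185)
139^8 ≡ 181 (mod 185)
139^9 ≡ 184 (mod 185)
139^12 ≡ 26 (mod 185)
139^16 ≡ 16 (mod 185)
139^18 ≡ 1 (mod 185) ✓
Hence ord(139) = 18.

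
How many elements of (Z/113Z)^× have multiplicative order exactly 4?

2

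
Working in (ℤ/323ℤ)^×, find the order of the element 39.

16

Since 39 ∈ (Z/323Z)^×, its order divides φ(323) = φ(17·19) = (17−1)·(19−1) = 16·18 = 288 = 2^5 · 3^2.
Divisors of 288: 1, 2, 3, 4, 6, 8, 9, 12, 16, 18, 24, 32, 36, 48, 72, 96, 144, 288.
Test each divisor d:
39^1 ≡ 39 (mod 323)
39^2 ≡ 229 (mod 323)
39^3 ≡ 210 (mod 323)
39^4 ≡ 115 (mod 323)
39^6 ≡ 172 (mod 323)
39^8 ≡ 305 (mod 323)
39^9 ≡ 267 (mod 323)
39^12 ≡ 191 (mod 323)
39^16 ≡ 1 (mod 323) ✓
Therefore the multiplicative order of 39 modulo 323 is 16.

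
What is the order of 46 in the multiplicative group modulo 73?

4

By Lagrange's theorem, ord_73(46) divides φ(73) = 73 − 1 = 72 = 2^3 · 3^2.
Divisors of 72: 1, 2, 3, 4, 6, 8, 9, 12, 18, 24, 36, 72.
Check 46^d mod 73 for each divisor in increasing order:
46^1 ≡ 46
46^2 ≡ 72
46^3 ≡ 27
46^4 ≡ 1
So ord_73(46) = 4.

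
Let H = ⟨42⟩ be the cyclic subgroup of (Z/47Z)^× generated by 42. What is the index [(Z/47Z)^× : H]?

2

Since 42 ∈ (Z/47Z)^×, its order divides φ(47) = 47 − 1 = 46 = 2 · 23.
Divisors of 46: 1, 2, 23, 46.
Evaluate successive powers at the divisors of 46:
42^1 ≡ 42 (mod 47)
42^2 ≡ 25 (mod 47)
42^23 ≡ 1 (mod 47) ✓
The order of 42 is 23, so the subgroup it generates has 23 elements.
[(Z/47Z)^× : ⟨42⟩] = 46/23 = 2.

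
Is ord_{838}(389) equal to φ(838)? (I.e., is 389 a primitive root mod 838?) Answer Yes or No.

φ(838) = φ(2)·φ(419) = 1·418 = 418 = 2 · 11 · 19.
It suffices to check that the order of 389 is not a proper divisor of 418: compute 389^(418/q) for q ∈ {2, 11, 19}.
389^209 ≡ 1 (mod 838)  [q = 2: ≡ 1 ✗]
389^38 ≡ 69 (mod 838)  [q = 11: ≢ 1 ✓]
389^22 ≡ 329 (mod 838)  [q = 19: ≢ 1 ✓]
389^209 ≡ 1 shows ord(389) | 209, strictly less than φ(838); not a primitive root.

No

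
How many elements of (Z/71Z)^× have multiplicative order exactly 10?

4

φ(71) = 71 − 1 = 70 = 2 · 5 · 7.
(Z/71Z)^× is cyclic (|G| = 70); a cyclic group of order m has exactly φ(d) elements of each order d | m, and none otherwise.
10 = 2 · 5 divides 70, and φ(10) = 4.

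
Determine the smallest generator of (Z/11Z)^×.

φ(11) = 11 − 1 = 10 = 2 · 5.
Test candidates g = 2, 3, … against the prime factors q ∈ {2, 5} of φ(11): g is a generator iff g^(10/q) ≢ 1 for every such q.
g = 2: 2^5 ≡ 10; 2^2 ≡ 4 — none is 1, so 2 is a primitive root.
The smallest primitive root modulo 11 is 2.

2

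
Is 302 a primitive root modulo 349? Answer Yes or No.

No

φ(349) = 349 − 1 = 348 = 2^2 · 3 · 29.
An element g generates (Z/349Z)^× iff g^(348/q) ≢ 1 (mod 349) for each prime q ∈ {2, 3, 29}.
302^174 ≡ 348 (mod 349)  [q = 2: ≢ 1 ✓]
302^116 ≡ 1 (mod 349)  [q = 3: ≡ 1 ✗]
302^12 ≡ 301 (mod 349)  [q = 29: ≢ 1 ✓]
Since 302^116 ≡ 1, the order of 302 divides 116 < 348, so 302 is not a primitive root.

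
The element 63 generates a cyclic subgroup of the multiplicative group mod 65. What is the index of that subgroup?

Since 63 ∈ (Z/65Z)^×, its order divides φ(65) = φ(5·13) = (5−1)·(13−1) = 4·12 = 48 = 2^4 · 3.
Divisors of 48: 1, 2, 3, 4, 6, 8, 12, 16, 24, 48.
Check 63^d mod 65 for each divisor in increasing order:
63^1 ≡ 63 (mod 65)
63^2 ≡ 4 (mod 65)
63^3 ≡ 57 (mod 65)
63^4 ≡ 16 (mod 65)
63^6 ≡ 64 (mod 65)
63^8 ≡ 61 (mod 65)
63^12 ≡ 1 (mod 65) ✓
The order of 63 is 12, so the subgroup it generates has 12 elements.
Index = |(Z/65Z)^×| / |⟨63⟩| = 48 / 12 = 4.

4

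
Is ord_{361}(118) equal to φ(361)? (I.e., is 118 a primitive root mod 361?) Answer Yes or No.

No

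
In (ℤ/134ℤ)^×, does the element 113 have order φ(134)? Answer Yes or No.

Yes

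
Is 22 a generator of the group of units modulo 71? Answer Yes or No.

Yes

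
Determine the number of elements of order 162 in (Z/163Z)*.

φ(163) = 163 − 1 = 162 = 2 · 3^4.
Since (Z/163Z)^× is cyclic of order 162, the number of elements of order d is φ(d) when d | 162 and 0 otherwise.
162 = 2 · 3^4 divides 162, and φ(162) = 54.

54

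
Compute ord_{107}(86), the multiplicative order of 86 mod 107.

ord(86) | φ(107) = 107 − 1 = 106 = 2 · 53.
Divisors of 106: 1, 2, 53, 106.
Test each divisor d:
86^1 ≡ 86
86^2 ≡ 13
86^53 ≡ 1
The smallest such exponent is 53, so the order of 86 is 53.

53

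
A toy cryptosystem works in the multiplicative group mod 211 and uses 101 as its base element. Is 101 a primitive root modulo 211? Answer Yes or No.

No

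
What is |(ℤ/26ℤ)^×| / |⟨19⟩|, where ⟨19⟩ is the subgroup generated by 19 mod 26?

1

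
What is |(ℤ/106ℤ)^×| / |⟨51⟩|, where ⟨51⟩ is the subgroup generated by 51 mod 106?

The order of 51 must divide φ(106) = φ(2)·φ(53) = 1·52 = 52 = 2^2 · 13.
Divisors of 52: 1, 2, 4, 13, 26, 52.
Evaluate successive powers at the divisors of 52:
51^1 ≡ 51
51^2 ≡ 57
51^4 ≡ 69
51^13 ≡ 23
51^26 ≡ 105
51^52 ≡ 1
So ord_106(51) = 52, hence |⟨51⟩| = 52.
Index = |(Z/106Z)^×| / |⟨51⟩| = 52 / 52 = 1.

1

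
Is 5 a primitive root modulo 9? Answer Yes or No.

φ(9) = φ(3^2) = 3·(3−1) = 6 = 2 · 3.
Test 5^(6/q) mod 9 for each prime factor q of 6:
5^3 ≡ 8 (mod 9)  [q = 2: ≢ 1 ✓]
5^2 ≡ 7 (mod 9)  [q = 3: ≢ 1 ✓]
None equal 1, so ord_9(5) = 6: 5 is a primitive root.

Yes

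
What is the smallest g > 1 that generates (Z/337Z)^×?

φ(337) = 337 − 1 = 336 = 2^4 · 3 · 7.
g is a primitive root iff g^(336/q) ≢ 1 (mod 337) for each prime q ∈ {2, 3, 7}.
g = 2: 2^168 ≡ 1 — hits 1, so not a primitive root.
g = 3: 3^168 ≡ 1 — hits 1, so not a primitive root.
g = 4: 4^168 ≡ 1 — hits 1, so not a primitive root.
g = 5: 5^168 ≡ 336; 5^112 ≡ 1 — hits 1, so not a primitive root.
g = 6: 6^168 ≡ 1 — hits 1, so not a primitive root.
g = 7: 7^168 ≡ 1 — hits 1, so not a primitive root.
g = 8: 8^168 ≡ 1 — hits 1, so not a primitive root.
g = 9: 9^168 ≡ 1 — hits 1, so not a primitive root.
g = 10: 10^168 ≡ 336; 10^112 ≡ 128; 10^48 ≡ 175 — none is 1, so 10 is a primitive root.
The smallest primitive root modulo 337 is 10.

10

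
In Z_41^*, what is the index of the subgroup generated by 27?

ord(27) | φ(41) = 41 − 1 = 40 = 2^3 · 5.
Divisors of 40: 1, 2, 4, 5, 8, 10, 20, 40.
Compute 27^d (mod 41) for the divisors d until we hit 1:
27^1 ≡ 27 (mod 41)
27^2 ≡ 32 (mod 41)
27^4 ≡ 40 (mod 41)
27^5 ≡ 14 (mod 41)
27^8 ≡ 1 (mod 41) ✓
Thus |⟨27⟩| = ord(27) = 8.
Index = |(Z/41Z)^×| / |⟨27⟩| = 40 / 8 = 5.

5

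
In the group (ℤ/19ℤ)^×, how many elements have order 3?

φ(19) = 19 − 1 = 18 = 2 · 3^2.
(Z/19Z)^× is cyclic (|G| = 18); a cyclic group of order m has exactly φ(d) elements of each order d | m, and none otherwise.
3 | 18, and φ(3) = 3 − 1 = 2.

2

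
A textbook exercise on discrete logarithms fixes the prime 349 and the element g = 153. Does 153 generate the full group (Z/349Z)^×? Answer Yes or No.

φ(349) = 349 − 1 = 348 = 2^2 · 3 · 29.
153 is a primitive root mod 349 iff 153^(φ(349)/q) ≢ 1 for every prime q | φ(349), i.e. q ∈ {2, 3, 29}.
153^174 ≡ 1 (mod 349)  [q = 2: ≡ 1 ✗]
153^116 ≡ 226 (mod 349)  [q = 3: ≢ 1 ✓]
153^12 ≡ 171 (mod 349)  [q = 29: ≢ 1 ✓]
Since 153^174 ≡ 1, the order of 153 divides 174 < 348, so 153 is not a primitive root.

No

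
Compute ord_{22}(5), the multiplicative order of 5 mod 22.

Since 5 ∈ (Z/22Z)^×, its order divides φ(22) = φ(2)·φ(11) = 1·10 = 10 = 2 · 5.
Divisors of 10: 1, 2, 5, 10.
Test each divisor d:
5^1 ≡ 5 (mod 22)
5^2 ≡ 3 (mod 22)
5^5 ≡ 1 (mod 22) ✓
So ord_22(5) = 5.

5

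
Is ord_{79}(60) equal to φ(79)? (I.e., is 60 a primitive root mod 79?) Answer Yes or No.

Yes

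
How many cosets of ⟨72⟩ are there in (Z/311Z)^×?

By Lagrange's theorem, ord_311(72) divides φ(311) = 311 − 1 = 310 = 2 · 5 · 31.
Divisors of 310: 1, 2, 5, 10, 31, 62, 155, 310.
Check 72^d mod 311 for each divisor in increasing order:
72^1 ≡ 72
72^2 ≡ 208
72^5 ≡ 32
72^10 ≡ 91
72^31 ≡ 52
72^62 ≡ 216
72^155 ≡ 1
The order of 72 is 155, so the subgroup it generates has 155 elements.
The index is φ(311) / ord(72) = 310 / 155 = 2.

2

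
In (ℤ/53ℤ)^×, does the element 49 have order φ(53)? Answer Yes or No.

No

φ(53) = 53 − 1 = 52 = 2^2 · 13.
It suffices to check that the order of 49 is not a proper divisor of 52: compute 49^(52/q) for q ∈ {2, 13}.
49^26 ≡ 1 (mod 53)  [q = 2: ≡ 1 ✗]
49^4 ≡ 44 (mod 53)  [q = 13: ≢ 1 ✓]
49^26 ≡ 1 shows ord(49) | 26, strictly less than φ(53); not a primitive root.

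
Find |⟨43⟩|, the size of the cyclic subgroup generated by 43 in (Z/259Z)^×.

ord(43) | φ(259) = φ(7·37) = (7−1)·(37−1) = 6·36 = 216 = 2^3 · 3^3.
Divisors of 216: 1, 2, 3, 4, 6, 8, 9, 12, 18, 24, 27, 36, 54, 72, 108, 216.
Check 43^d mod 259 for each divisor in increasing order:
43^1 ≡ 43 (mod 259)
43^2 ≡ 36 (mod 259)
43^3 ≡ 253 (mod 259)
43^4 ≡ 1 (mod 259) ✓
The smallest such exponent is 4, so the order of 43 is 4.

4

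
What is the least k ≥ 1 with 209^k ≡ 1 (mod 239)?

The order of 209 must divide φ(239) = 239 − 1 = 238 = 2 · 7 · 17.
Divisors of 238: 1, 2, 7, 14, 17, 34, 119, 238.
Evaluate successive powers at the divisors of 238:
209^1 ≡ 209
209^2 ≡ 183
209^7 ≡ 203
209^14 ≡ 101
209^17 ≡ 229
209^34 ≡ 100
209^119 ≡ 238
209^238 ≡ 1
Hence ord(209) = 238.

238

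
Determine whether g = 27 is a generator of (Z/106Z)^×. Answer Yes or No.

Yes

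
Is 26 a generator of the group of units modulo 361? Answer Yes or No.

No

φ(361) = φ(19^2) = 19·(19−1) = 342 = 2 · 3^2 · 19.
26 is a primitive root mod 361 iff 26^(φ(361)/q) ≢ 1 for every prime q | φ(361), i.e. q ∈ {2, 3, 19}.
26^171 ≡ 1 (mod 361)  [q = 2: ≡ 1 ✗]
26^114 ≡ 1 (mod 361)  [q = 3: ≡ 1 ✗]
26^18 ≡ 39 (mod 361)  [q = 19: ≢ 1 ✓]
Since 26^171 ≡ 1, the order of 26 divides 171 < 342, so 26 is not a primitive root.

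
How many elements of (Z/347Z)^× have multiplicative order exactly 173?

172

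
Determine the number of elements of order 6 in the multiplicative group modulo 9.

φ(9) = φ(3^2) = 3·(3−1) = 6 = 2 · 3.
In a cyclic group of order 6, there are φ(d) elements of order d for each divisor d of 6, and zero for non-divisors.
6 = 2 · 3 divides 6, and φ(6) = 2.

2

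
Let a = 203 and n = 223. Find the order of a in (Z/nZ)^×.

The order of 203 must divide φ(223) = 223 − 1 = 222 = 2 · 3 · 37.
Divisors of 222: 1, 2, 3, 6, 37, 74, 111, 222.
Evaluate successive powers at the divisors of 222:
203^1 ≡ 203 (mod 223)
203^2 ≡ 177 (mod 223)
203^3 ≡ 28 (mod 223)
203^6 ≡ 115 (mod 223)
203^37 ≡ 183 (mod 223)
203^74 ≡ 39 (mod 223)
203^111 ≡ 1 (mod 223) ✓
Therefore the multiplicative order of 203 modulo 223 is 111.

111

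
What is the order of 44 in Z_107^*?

ord(44) | φ(107) = 107 − 1 = 106 = 2 · 53.
Divisors of 106: 1, 2, 53, 106.
Check 44^d mod 107 for each divisor in increasing order:
44^1 ≡ 44
44^2 ≡ 10
44^53 ≡ 1
The smallest such exponent is 53, so the order of 44 is 53.

53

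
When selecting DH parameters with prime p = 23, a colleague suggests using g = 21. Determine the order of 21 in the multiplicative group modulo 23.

ord(21) | φ(23) = 23 − 1 = 22 = 2 · 11.
Divisors of 22: 1, 2, 11, 22.
Test each divisor d:
21^1 ≡ 21 (mod 23)
21^2 ≡ 4 (mod 23)
21^11 ≡ 22 (mod 23)
21^22 ≡ 1 (mod 23) ✓
Hence ord(21) = 22.

22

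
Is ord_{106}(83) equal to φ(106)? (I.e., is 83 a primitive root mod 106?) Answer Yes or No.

φ(106) = φ(2)·φ(53) = 1·52 = 52 = 2^2 · 13.
Test 83^(52/q) mod 106 for each prime factor q of 52:
83^26 ≡ 105 (mod 106)  [q = 2: ≢ 1 ✓]
83^4 ≡ 1 (mod 106)  [q = 13: ≡ 1 ✗]
Since 83^4 ≡ 1, the order of 83 divides 4 < 52, so 83 is not a primitive root.

No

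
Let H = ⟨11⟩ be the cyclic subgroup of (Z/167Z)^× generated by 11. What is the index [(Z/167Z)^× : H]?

Since 11 ∈ (Z/167Z)^×, its order divides φ(167) = 167 − 1 = 166 = 2 · 83.
Divisors of 166: 1, 2, 83, 166.
Check 11^d mod 167 for each divisor in increasing order:
11^1 ≡ 11
11^2 ≡ 121
11^83 ≡ 1
Thus |⟨11⟩| = ord(11) = 83.
The index is φ(167) / ord(11) = 166 / 83 = 2.

2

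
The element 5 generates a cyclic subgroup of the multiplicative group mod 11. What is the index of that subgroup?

Since 5 ∈ (Z/11Z)^×, its order divides φ(11) = 11 − 1 = 10 = 2 · 5.
Divisors of 10: 1, 2, 5, 10.
Test each divisor d:
5^1 ≡ 5
5^2 ≡ 3
5^5 ≡ 1
The order of 5 is 5, so the subgroup it generates has 5 elements.
The index is φ(11) / ord(5) = 10 / 5 = 2.

2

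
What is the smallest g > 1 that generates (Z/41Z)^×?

6

φ(41) = 41 − 1 = 40 = 2^3 · 5.
Test candidates g = 2, 3, … against the prime factors q ∈ {2, 5} of φ(41): g is a generator iff g^(40/q) ≢ 1 for every such q.
g = 2: 2^20 ≡ 1 — hits 1, so not a primitive root.
g = 3: 3^20 ≡ 40; 3^8 ≡ 1 — hits 1, so not a primitive root.
g = 4: 4^20 ≡ 1 — hits 1, so not a primitive root.
g = 5: 5^20 ≡ 1 — hits 1, so not a primitive root.
g = 6: 6^20 ≡ 40; 6^8 ≡ 10 — none is 1, so 6 is a primitive root.
The smallest primitive root modulo 41 is 6.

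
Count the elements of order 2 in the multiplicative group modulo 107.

1

φ(107) = 107 − 1 = 106 = 2 · 53.
Since (Z/107Z)^× is cyclic of order 106, the number of elements of order d is φ(d) when d | 106 and 0 otherwise.
2 | 106, and φ(2) = 2 − 1 = 1.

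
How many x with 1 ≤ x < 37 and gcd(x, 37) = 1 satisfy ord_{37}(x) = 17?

0

φ(37) = 37 − 1 = 36 = 2^2 · 3^2.
In a cyclic group of order 36, there are φ(d) elements of order d for each divisor d of 36, and zero for non-divisors.
Since 17 ∤ 36, the count is 0.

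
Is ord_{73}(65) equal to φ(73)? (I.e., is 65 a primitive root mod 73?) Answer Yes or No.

φ(73) = 73 − 1 = 72 = 2^3 · 3^2.
An element g generates (Z/73Z)^× iff g^(72/q) ≢ 1 (mod 73) for each prime q ∈ {2, 3}.
65^36 ≡ 1 (mod 73)  [q = 2: ≡ 1 ✗]
65^24 ≡ 1 (mod 73)  [q = 3: ≡ 1 ✗]
The check at q = 2 fails, so 65 generates a proper subgroup.

No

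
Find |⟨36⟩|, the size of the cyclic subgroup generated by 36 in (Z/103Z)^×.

51

Since 36 ∈ (Z/103Z)^×, its order divides φ(103) = 103 − 1 = 102 = 2 · 3 · 17.
Divisors of 102: 1, 2, 3, 6, 17, 34, 51, 102.
Evaluate successive powers at the divisors of 102:
36^1 ≡ 36 (mod 103)
36^2 ≡ 60 (mod 103)
36^3 ≡ 100 (mod 103)
36^6 ≡ 9 (mod 103)
36^17 ≡ 46 (mod 103)
36^34 ≡ 56 (mod 103)
36^51 ≡ 1 (mod 103) ✓
The smallest such exponent is 51, so the order of 36 is 51.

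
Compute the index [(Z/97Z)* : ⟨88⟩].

The order of 88 must divide φ(97) = 97 − 1 = 96 = 2^5 · 3.
Divisors of 96: 1, 2, 3, 4, 6, 8, 12, 16, 24, 32, 48, 96.
Test each divisor d:
88^1 ≡ 88
88^2 ≡ 81
88^3 ≡ 47
88^4 ≡ 62
88^6 ≡ 75
88^8 ≡ 61
88^12 ≡ 96
88^16 ≡ 35
88^24 ≡ 1
Thus |⟨88⟩| = ord(88) = 24.
[(Z/97Z)^× : ⟨88⟩] = 96/24 = 4.

4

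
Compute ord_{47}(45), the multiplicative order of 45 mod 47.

46

By Lagrange's theorem, ord_47(45) divides φ(47) = 47 − 1 = 46 = 2 · 23.
Divisors of 46: 1, 2, 23, 46.
Compute 45^d (mod 47) for the divisors d until we hit 1:
45^1 ≡ 45 (mod 47)
45^2 ≡ 4 (mod 47)
45^23 ≡ 46 (mod 47)
45^46 ≡ 1 (mod 47) ✓
The smallest such exponent is 46, so the order of 45 is 46.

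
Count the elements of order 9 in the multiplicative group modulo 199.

φ(199) = 199 − 1 = 198 = 2 · 3^2 · 11.
In a cyclic group of order 198, there are φ(d) elements of order d for each divisor d of 198, and zero for non-divisors.
9 = 3^2 divides 198, and φ(9) = 6.

6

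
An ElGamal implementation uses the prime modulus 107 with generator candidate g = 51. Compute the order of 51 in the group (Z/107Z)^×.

106

ord(51) | φ(107) = 107 − 1 = 106 = 2 · 53.
Divisors of 106: 1, 2, 53, 106.
Test each divisor d:
51^1 ≡ 51 (mod 107)
51^2 ≡ 33 (mod 107)
51^53 ≡ 106 (mod 107)
51^106 ≡ 1 (mod 107) ✓
So ord_107(51) = 106.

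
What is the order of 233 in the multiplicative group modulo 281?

Since 233 ∈ (Z/281Z)^×, its order divides φ(281) = 281 − 1 = 280 = 2^3 · 5 · 7.
Divisors of 280: 1, 2, 4, 5, 7, 8, 10, 14, 20, 28, 35, 40, 56, 70, 140, 280.
Test each divisor d:
233^1 ≡ 233
233^2 ≡ 56
233^4 ≡ 45
233^5 ≡ 88
233^7 ≡ 151
233^8 ≡ 58
233^10 ≡ 157
233^14 ≡ 40
233^20 ≡ 202
233^28 ≡ 195
233^35 ≡ 221
233^40 ≡ 59
233^56 ≡ 90
233^70 ≡ 228
233^140 ≡ 280
233^280 ≡ 1
So ord_281(233) = 280.

280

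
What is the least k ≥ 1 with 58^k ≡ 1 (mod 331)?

Since 58 ∈ (Z/331Z)^×, its order divides φ(331) = 331 − 1 = 330 = 2 · 3 · 5 · 11.
Divisors of 330: 1, 2, 3, 5, 6, 10, 11, 15, 22, 30, 33, 55, 66, 110, 165, 330.
Evaluate successive powers at the divisors of 330:
58^1 ≡ 58 (mod 331)
58^2 ≡ 54 (mod 331)
58^3 ≡ 153 (mod 331)
58^5 ≡ 318 (mod 331)
58^6 ≡ 239 (mod 331)
58^10 ≡ 169 (mod 331)
58^11 ≡ 203 (mod 331)
58^15 ≡ 120 (mod 331)
58^22 ≡ 165 (mod 331)
58^30 ≡ 167 (mod 331)
58^33 ≡ 64 (mod 331)
58^55 ≡ 299 (mod 331)
58^66 ≡ 124 (mod 331)
58^110 ≡ 31 (mod 331)
58^165 ≡ 1 (mod 331) ✓
Hence ord(58) = 165.

165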